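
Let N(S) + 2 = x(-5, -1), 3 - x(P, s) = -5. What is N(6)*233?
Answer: 1398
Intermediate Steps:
x(P, s) = 8 (x(P, s) = 3 - 1*(-5) = 3 + 5 = 8)
N(S) = 6 (N(S) = -2 + 8 = 6)
N(6)*233 = 6*233 = 1398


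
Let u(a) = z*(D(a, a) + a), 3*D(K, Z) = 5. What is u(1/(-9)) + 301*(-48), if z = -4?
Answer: -130088/9 ≈ -14454.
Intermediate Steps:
D(K, Z) = 5/3 (D(K, Z) = (⅓)*5 = 5/3)
u(a) = -20/3 - 4*a (u(a) = -4*(5/3 + a) = -20/3 - 4*a)
u(1/(-9)) + 301*(-48) = (-20/3 - 4/(-9)) + 301*(-48) = (-20/3 - 4*(-1)/9) - 14448 = (-20/3 - 4*(-⅑)) - 14448 = (-20/3 + 4/9) - 14448 = -56/9 - 14448 = -130088/9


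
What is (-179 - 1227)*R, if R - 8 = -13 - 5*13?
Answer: 98420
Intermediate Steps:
R = -70 (R = 8 + (-13 - 5*13) = 8 + (-13 - 65) = 8 - 78 = -70)
(-179 - 1227)*R = (-179 - 1227)*(-70) = -1406*(-70) = 98420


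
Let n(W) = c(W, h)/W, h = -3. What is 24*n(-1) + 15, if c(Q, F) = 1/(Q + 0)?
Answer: 39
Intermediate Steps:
c(Q, F) = 1/Q
n(W) = W⁻² (n(W) = 1/(W*W) = W⁻²)
24*n(-1) + 15 = 24/(-1)² + 15 = 24*1 + 15 = 24 + 15 = 39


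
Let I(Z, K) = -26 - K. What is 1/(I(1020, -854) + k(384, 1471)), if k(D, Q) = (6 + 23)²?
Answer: 1/1669 ≈ 0.00059916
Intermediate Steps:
k(D, Q) = 841 (k(D, Q) = 29² = 841)
1/(I(1020, -854) + k(384, 1471)) = 1/((-26 - 1*(-854)) + 841) = 1/((-26 + 854) + 841) = 1/(828 + 841) = 1/1669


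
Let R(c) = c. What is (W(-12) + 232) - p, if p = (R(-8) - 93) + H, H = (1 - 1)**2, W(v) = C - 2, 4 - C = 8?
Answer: 327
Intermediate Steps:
C = -4 (C = 4 - 1*8 = 4 - 8 = -4)
W(v) = -6 (W(v) = -4 - 2 = -6)
H = 0 (H = 0**2 = 0)
p = -101 (p = (-8 - 93) + 0 = -101 + 0 = -101)
(W(-12) + 232) - p = (-6 + 232) - 1*(-101) = 226 + 101 = 327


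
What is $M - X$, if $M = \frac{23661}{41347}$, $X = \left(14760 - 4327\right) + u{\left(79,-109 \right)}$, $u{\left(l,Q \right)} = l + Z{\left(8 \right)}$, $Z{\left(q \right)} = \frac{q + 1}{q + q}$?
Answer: $- \frac{29097189}{2768} \approx -10512.0$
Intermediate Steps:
$Z{\left(q \right)} = \frac{1 + q}{2 q}$
$u{\left(l,Q \right)} = \frac{9}{16} + l$ ($u{\left(l,Q \right)} = l + \frac{1 + 8}{2 \cdot 8} = l + \frac{1}{2} \cdot \frac{1}{8} \cdot 9 = l + \frac{9}{16} = \frac{9}{16} + l$)
$X = \frac{168201}{16}$ ($X = \left(14760 - 4327\right) + \left(\frac{9}{16} + 79\right) = 10433 + \frac{1273}{16} = \frac{168201}{16} \approx 10513.0$)
$M = \frac{99}{173}$ ($M = 23661 \cdot \frac{1}{41347} = \frac{99}{173} \approx 0.57225$)
$M - X = \frac{99}{173} - \frac{168201}{16} = - \frac{29097189}{2768}$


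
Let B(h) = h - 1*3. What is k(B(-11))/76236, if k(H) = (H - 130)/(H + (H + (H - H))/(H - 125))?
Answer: 139/1022833 ≈ 0.00013590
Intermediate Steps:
B(h) = -3 + h (B(h) = h - 3 = -3 + h)
k(H) = (-130 + H)/(H + H/(-125 + H)) (k(H) = (-130 + H)/(H + (H + 0)/(-125 + H)) = (-130 + H)/(H + H/(-125 + H)))
k(B(-11))/76236 = ((16250 + (-3 - 11)² - 255*(-3 - 11))/((-3 - 11)*(-124 + (-3 - 11))))/76236 = ((16250 + (-14)² - 255*(-14))/((-14)*(-124 - 14)))*(1/76236) = -1/14*(16250 + 196 + 3570)/(-138)*(1/76236) = -1/14*(-1/138)*20016*(1/76236) = (1668/161)*(1/76236) = 139/1022833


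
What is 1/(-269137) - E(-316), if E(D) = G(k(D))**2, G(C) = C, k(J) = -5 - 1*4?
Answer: -21800098/269137 ≈ -81.000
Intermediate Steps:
k(J) = -9 (k(J) = -5 - 4 = -9)
E(D) = 81 (E(D) = (-9)**2 = 81)
1/(-269137) - E(-316) = 1/(-269137) - 1*81 = -1/269137 - 81 = -21800098/269137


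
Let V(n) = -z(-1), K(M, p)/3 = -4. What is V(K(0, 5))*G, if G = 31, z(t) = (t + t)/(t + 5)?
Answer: 31/2 ≈ 15.500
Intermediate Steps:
K(M, p) = -12 (K(M, p) = 3*(-4) = -12)
z(t) = 2*t/(5 + t) (z(t) = (2*t)/(5 + t) = 2*t/(5 + t))
V(n) = ½ (V(n) = -2*(-1)/(5 - 1) = -2*(-1)/4 = -1*(-½) = ½)
V(K(0, 5))*G = (½)*31 = 31/2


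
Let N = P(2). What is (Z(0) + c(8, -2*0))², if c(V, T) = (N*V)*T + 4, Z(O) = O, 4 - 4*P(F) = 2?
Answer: 16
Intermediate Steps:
P(F) = ½ (P(F) = 1 - ¼*2 = 1 - ½ = ½)
N = ½ ≈ 0.50000
c(V, T) = 4 + T*V/2 (c(V, T) = (V/2)*T + 4 = T*V/2 + 4 = 4 + T*V/2)
(Z(0) + c(8, -2*0))² = (0 + (4 + (½)*(-2*0)*8))² = (0 + (4 + (½)*0*8))² = (0 + (4 + 0))² = (0 + 4)² = 4² = 16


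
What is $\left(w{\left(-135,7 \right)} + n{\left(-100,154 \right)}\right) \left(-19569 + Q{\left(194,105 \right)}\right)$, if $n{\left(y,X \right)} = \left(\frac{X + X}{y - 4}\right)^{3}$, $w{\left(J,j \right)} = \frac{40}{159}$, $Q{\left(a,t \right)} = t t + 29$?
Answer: $\frac{47085138085}{214968} \approx 2.1903 \cdot 10^{5}$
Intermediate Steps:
$Q{\left(a,t \right)} = 29 + t^{2}$ ($Q{\left(a,t \right)} = t^{2} + 29 = 29 + t^{2}$)
$w{\left(J,j \right)} = \frac{40}{159}$ ($w{\left(J,j \right)} = 40 \cdot \frac{1}{159} = \frac{40}{159}$)
$n{\left(y,X \right)} = \frac{8 X^{3}}{\left(-4 + y\right)^{3}}$ ($n{\left(y,X \right)} = \left(\frac{2 X}{-4 + y}\right)^{3} = \frac{8 X^{3}}{\left(-4 + y\right)^{3}}$)
$\left(w{\left(-135,7 \right)} + n{\left(-100,154 \right)}\right) \left(-19569 + Q{\left(194,105 \right)}\right) = \left(\frac{40}{159} + \frac{8 \cdot 154^{3}}{\left(-4 - 100\right)^{3}}\right) \left(-19569 + \left(29 + 105^{2}\right)\right) = \left(\frac{40}{159} + 8 \cdot 3652264 \frac{1}{-1124864}\right) \left(-19569 + \left(29 + 11025\right)\right) = \left(\frac{40}{159} + 8 \cdot 3652264 \left(- \frac{1}{1124864}\right)\right) \left(-19569 + 11054\right) = \left(\frac{40}{159} - \frac{456533}{17576}\right) \left(-8515\right) = \left(- \frac{71885707}{2794584}\right) \left(-8515\right) = \frac{47085138085}{214968}$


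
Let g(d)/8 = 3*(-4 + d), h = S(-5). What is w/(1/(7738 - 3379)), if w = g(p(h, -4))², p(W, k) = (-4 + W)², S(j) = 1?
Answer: 62769600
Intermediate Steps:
h = 1
g(d) = -96 + 24*d (g(d) = 8*(3*(-4 + d)) = 8*(-12 + 3*d) = -96 + 24*d)
w = 14400 (w = (-96 + 24*(-4 + 1)²)² = (-96 + 24*(-3)²)² = (-96 + 24*9)² = (-96 + 216)² = 120² = 14400)
w/(1/(7738 - 3379)) = 14400/(1/(7738 - 3379)) = 14400/(1/4359) = 14400*4359 = 62769600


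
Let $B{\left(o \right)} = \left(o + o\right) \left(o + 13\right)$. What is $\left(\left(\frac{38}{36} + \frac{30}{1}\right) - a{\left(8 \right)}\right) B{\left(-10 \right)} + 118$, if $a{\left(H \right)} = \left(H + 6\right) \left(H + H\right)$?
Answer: $\frac{35084}{3} \approx 11695.0$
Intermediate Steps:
$B{\left(o \right)} = 2 o \left(13 + o\right)$
$a{\left(H \right)} = 2 H \left(6 + H\right)$ ($a{\left(H \right)} = \left(6 + H\right) 2 H = 2 H \left(6 + H\right)$)
$\left(\left(\frac{38}{36} + \frac{30}{1}\right) - a{\left(8 \right)}\right) B{\left(-10 \right)} + 118 = \left(\left(\frac{38}{36} + \frac{30}{1}\right) - 2 \cdot 8 \left(6 + 8\right)\right) 2 \left(-10\right) \left(13 - 10\right) + 118 = \left(\left(38 \cdot \frac{1}{36} + 30 \cdot 1\right) - 2 \cdot 8 \cdot 14\right) 2 \left(-10\right) 3 + 118 = \left(\left(\frac{19}{18} + 30\right) - 224\right) \left(-60\right) + 118 = \left(\frac{559}{18} - 224\right) \left(-60\right) + 118 = \left(- \frac{3473}{18}\right) \left(-60\right) + 118 = \frac{34730}{3} + 118 = \frac{35084}{3}$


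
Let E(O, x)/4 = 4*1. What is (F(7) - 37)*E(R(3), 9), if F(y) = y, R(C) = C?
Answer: -480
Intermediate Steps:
E(O, x) = 16 (E(O, x) = 4*(4*1) = 4*4 = 16)
(F(7) - 37)*E(R(3), 9) = (7 - 37)*16 = -30*16 = -480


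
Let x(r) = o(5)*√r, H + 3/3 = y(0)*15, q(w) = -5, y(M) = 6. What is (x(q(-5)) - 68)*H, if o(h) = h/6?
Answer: -6052 + 445*I*√5/6 ≈ -6052.0 + 165.84*I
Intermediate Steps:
o(h) = h/6 (o(h) = h*(⅙) = h/6)
H = 89 (H = -1 + 6*15 = -1 + 90 = 89)
x(r) = 5*√r/6 (x(r) = ((⅙)*5)*√r = 5*√r/6)
(x(q(-5)) - 68)*H = (5*√(-5)/6 - 68)*89 = (5*(I*√5)/6 - 68)*89 = (5*I*√5/6 - 68)*89 = (-68 + 5*I*√5/6)*89 = -6052 + 445*I*√5/6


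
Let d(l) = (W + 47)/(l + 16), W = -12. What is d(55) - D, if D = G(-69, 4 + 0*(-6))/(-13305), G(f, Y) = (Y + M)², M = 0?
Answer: 466811/944655 ≈ 0.49416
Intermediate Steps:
G(f, Y) = Y² (G(f, Y) = (Y + 0)² = Y²)
d(l) = 35/(16 + l) (d(l) = (-12 + 47)/(l + 16) = 35/(16 + l))
D = -16/13305 (D = (4 + 0*(-6))²/(-13305) = (4 + 0)²*(-1/13305) = 4²*(-1/13305) = 16*(-1/13305) = -16/13305 ≈ -0.0012026)
d(55) - D = 35/(16 + 55) - 1*(-16/13305) = 35/71 + 16/13305 = 466811/944655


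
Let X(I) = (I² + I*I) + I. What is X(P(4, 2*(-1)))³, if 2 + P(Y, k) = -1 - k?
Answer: 1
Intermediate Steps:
P(Y, k) = -3 - k (P(Y, k) = -2 + (-1 - k) = -3 - k)
X(I) = I + 2*I² (X(I) = (I² + I²) + I = 2*I² + I = I + 2*I²)
X(P(4, 2*(-1)))³ = ((-3 - 2*(-1))*(1 + 2*(-3 - 2*(-1))))³ = ((-3 - 1*(-2))*(1 + 2*(-3 - 1*(-2))))³ = ((-3 + 2)*(1 + 2*(-3 + 2)))³ = (-(1 + 2*(-1)))³ = (-(1 - 2))³ = (-1*(-1))³ = 1³ = 1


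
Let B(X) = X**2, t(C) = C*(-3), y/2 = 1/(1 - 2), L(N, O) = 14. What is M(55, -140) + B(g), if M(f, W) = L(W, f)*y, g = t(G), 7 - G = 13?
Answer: 296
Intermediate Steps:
G = -6 (G = 7 - 1*13 = 7 - 13 = -6)
y = -2 (y = 2/(1 - 2) = 2/(-1) = 2*(-1) = -2)
t(C) = -3*C
g = 18 (g = -3*(-6) = 18)
M(f, W) = -28 (M(f, W) = 14*(-2) = -28)
M(55, -140) + B(g) = -28 + 18**2 = -28 + 324 = 296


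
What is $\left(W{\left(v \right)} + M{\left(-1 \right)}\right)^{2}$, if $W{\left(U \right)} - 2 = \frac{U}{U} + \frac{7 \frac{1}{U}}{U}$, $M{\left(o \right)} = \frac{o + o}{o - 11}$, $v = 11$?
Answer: $\frac{5480281}{527076} \approx 10.398$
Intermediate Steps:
$M{\left(o \right)} = \frac{2 o}{-11 + o}$
$W{\left(U \right)} = 3 + \frac{7}{U^{2}}$ ($W{\left(U \right)} = 2 + \left(\frac{U}{U} + \frac{7 \frac{1}{U}}{U}\right) = 2 + \left(1 + \frac{7}{U^{2}}\right) = 3 + \frac{7}{U^{2}}$)
$\left(W{\left(v \right)} + M{\left(-1 \right)}\right)^{2} = \left(\left(3 + \frac{7}{121}\right) + 2 \left(-1\right) \frac{1}{-11 - 1}\right)^{2} = \left(\left(3 + 7 \cdot \frac{1}{121}\right) + 2 \left(-1\right) \frac{1}{-12}\right)^{2} = \left(\left(3 + \frac{7}{121}\right) + 2 \left(-1\right) \left(- \frac{1}{12}\right)\right)^{2} = \left(\frac{370}{121} + \frac{1}{6}\right)^{2} = \left(\frac{2341}{726}\right)^{2} = \frac{5480281}{527076}$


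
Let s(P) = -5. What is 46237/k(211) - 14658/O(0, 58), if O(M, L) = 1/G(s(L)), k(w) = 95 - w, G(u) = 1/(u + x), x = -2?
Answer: 196667/116 ≈ 1695.4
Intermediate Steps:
G(u) = 1/(-2 + u) (G(u) = 1/(u - 2) = 1/(-2 + u))
O(M, L) = -7 (O(M, L) = 1/(1/(-2 - 5)) = 1/(1/(-7)) = 1/(-⅐) = -7)
46237/k(211) - 14658/O(0, 58) = 46237/(95 - 1*211) - 14658/(-7) = 46237/(95 - 211) - 14658*(-⅐) = 46237/(-116) + 2094 = 46237*(-1/116) + 2094 = -46237/116 + 2094 = 196667/116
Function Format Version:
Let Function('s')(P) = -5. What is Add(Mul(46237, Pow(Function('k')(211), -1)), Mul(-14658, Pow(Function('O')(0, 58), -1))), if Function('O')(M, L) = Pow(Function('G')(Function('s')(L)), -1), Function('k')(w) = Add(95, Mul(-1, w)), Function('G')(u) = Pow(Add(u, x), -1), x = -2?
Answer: Rational(196667, 116) ≈ 1695.4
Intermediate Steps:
Function('G')(u) = Pow(Add(-2, u), -1) (Function('G')(u) = Pow(Add(u, -2), -1) = Pow(Add(-2, u), -1))
Function('O')(M, L) = -7 (Function('O')(M, L) = Pow(Pow(Add(-2, -5), -1), -1) = Pow(Pow(-7, -1), -1) = Pow(Rational(-1, 7), -1) = -7)
Add(Mul(46237, Pow(Function('k')(211), -1)), Mul(-14658, Pow(Function('O')(0, 58), -1))) = Add(Mul(46237, Pow(Add(95, Mul(-1, 211)), -1)), Mul(-14658, Pow(-7, -1))) = Add(Mul(46237, Pow(Add(95, -211), -1)), Mul(-14658, Rational(-1, 7))) = Add(Mul(46237, Pow(-116, -1)), 2094) = Add(Mul(46237, Rational(-1, 116)), 2094) = Add(Rational(-46237, 116), 2094) = Rational(196667, 116)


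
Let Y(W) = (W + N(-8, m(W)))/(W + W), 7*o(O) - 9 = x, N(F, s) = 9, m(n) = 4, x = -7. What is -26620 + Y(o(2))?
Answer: -106415/4 ≈ -26604.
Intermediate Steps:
o(O) = 2/7 (o(O) = 9/7 + (⅐)*(-7) = 9/7 - 1 = 2/7)
Y(W) = (9 + W)/(2*W) (Y(W) = (W + 9)/(W + W) = (9 + W)/((2*W)) = (9 + W)*(1/(2*W)) = (9 + W)/(2*W))
-26620 + Y(o(2)) = -26620 + (9 + 2/7)/(2*(2/7)) = -26620 + (½)*(7/2)*(65/7) = -26620 + 65/4 = -106415/4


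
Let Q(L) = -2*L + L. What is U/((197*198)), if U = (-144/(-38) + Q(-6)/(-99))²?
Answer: 2733122/7667194887 ≈ 0.00035647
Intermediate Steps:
Q(L) = -L
U = 5466244/393129 (U = (-144/(-38) - 1*(-6)/(-99))² = (-144*(-1/38) + 6*(-1/99))² = (72/19 - 2/33)² = (2338/627)² = 5466244/393129 ≈ 13.904)
U/((197*198)) = 5466244/(393129*((197*198))) = (5466244/393129)/39006 = (5466244/393129)*(1/39006) = 2733122/7667194887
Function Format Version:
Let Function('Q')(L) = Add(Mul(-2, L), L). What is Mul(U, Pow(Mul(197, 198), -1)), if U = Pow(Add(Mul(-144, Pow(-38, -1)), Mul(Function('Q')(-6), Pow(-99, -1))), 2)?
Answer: Rational(2733122, 7667194887) ≈ 0.00035647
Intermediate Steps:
Function('Q')(L) = Mul(-1, L)
U = Rational(5466244, 393129) (U = Pow(Add(Mul(-144, Pow(-38, -1)), Mul(Mul(-1, -6), Pow(-99, -1))), 2) = Pow(Add(Mul(-144, Rational(-1, 38)), Mul(6, Rational(-1, 99))), 2) = Pow(Add(Rational(72, 19), Rational(-2, 33)), 2) = Pow(Rational(2338, 627), 2) = Rational(5466244, 393129) ≈ 13.904)
Mul(U, Pow(Mul(197, 198), -1)) = Mul(Rational(5466244, 393129), Pow(Mul(197, 198), -1)) = Mul(Rational(5466244, 393129), Pow(39006, -1)) = Mul(Rational(5466244, 393129), Rational(1, 39006)) = Rational(2733122, 7667194887)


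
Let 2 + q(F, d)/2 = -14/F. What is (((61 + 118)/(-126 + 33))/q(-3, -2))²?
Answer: 32041/246016 ≈ 0.13024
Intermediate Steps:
q(F, d) = -4 - 28/F (q(F, d) = -4 + 2*(-14/F) = -4 - 28/F)
(((61 + 118)/(-126 + 33))/q(-3, -2))² = (((61 + 118)/(-126 + 33))/(-4 - 28/(-3)))² = ((179/(-93))/(-4 - 28*(-⅓)))² = ((179*(-1/93))/(-4 + 28/3))² = (-179/(93*16/3))² = (-179/93*3/16)² = (-179/496)² = 32041/246016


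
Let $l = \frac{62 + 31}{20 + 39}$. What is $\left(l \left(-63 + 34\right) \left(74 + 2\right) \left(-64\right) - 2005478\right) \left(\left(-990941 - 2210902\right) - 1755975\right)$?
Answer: $\frac{521587212943092}{59} \approx 8.8405 \cdot 10^{12}$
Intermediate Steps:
$l = \frac{93}{59} \approx 1.5763$
$\left(l \left(-63 + 34\right) \left(74 + 2\right) \left(-64\right) - 2005478\right) \left(\left(-990941 - 2210902\right) - 1755975\right) = \left(\frac{93 \left(-63 + 34\right) \left(74 + 2\right)}{59} \left(-64\right) - 2005478\right) \left(\left(-990941 - 2210902\right) - 1755975\right) = \left(\frac{93 \left(\left(-29\right) 76\right)}{59} \left(-64\right) - 2005478\right) \left(\left(-990941 - 2210902\right) - 1755975\right) = \left(\frac{93}{59} \left(-2204\right) \left(-64\right) - 2005478\right) \left(-3201843 - 1755975\right) = \left(\left(- \frac{204972}{59}\right) \left(-64\right) - 2005478\right) \left(-4957818\right) = \left(\frac{13118208}{59} - 2005478\right) \left(-4957818\right) = \left(- \frac{105204994}{59}\right) \left(-4957818\right) = \frac{521587212943092}{59}$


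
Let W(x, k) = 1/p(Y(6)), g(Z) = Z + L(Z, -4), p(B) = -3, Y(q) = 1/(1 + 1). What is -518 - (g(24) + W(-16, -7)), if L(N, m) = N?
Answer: -1697/3 ≈ -565.67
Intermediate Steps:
Y(q) = ½ (Y(q) = 1/2 = ½)
g(Z) = 2*Z (g(Z) = Z + Z = 2*Z)
W(x, k) = -⅓ (W(x, k) = 1/(-3) = -⅓)
-518 - (g(24) + W(-16, -7)) = -518 - (2*24 - ⅓) = -518 - (48 - ⅓) = -518 - 1*143/3 = -518 - 143/3 = -1697/3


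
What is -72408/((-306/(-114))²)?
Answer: -8713096/867 ≈ -10050.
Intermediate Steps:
-72408/((-306/(-114))²) = -72408/((-306*(-1/114))²) = -72408/((51/19)²) = -72408/2601/361 = -72408*361/2601 = -8713096/867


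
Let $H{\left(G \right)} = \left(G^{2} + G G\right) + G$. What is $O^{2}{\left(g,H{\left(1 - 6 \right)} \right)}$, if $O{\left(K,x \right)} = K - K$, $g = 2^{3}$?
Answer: $0$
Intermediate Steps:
$H{\left(G \right)} = G + 2 G^{2}$ ($H{\left(G \right)} = \left(G^{2} + G^{2}\right) + G = 2 G^{2} + G = G + 2 G^{2}$)
$g = 8$
$O{\left(K,x \right)} = 0$
$O^{2}{\left(g,H{\left(1 - 6 \right)} \right)} = 0^{2} = 0$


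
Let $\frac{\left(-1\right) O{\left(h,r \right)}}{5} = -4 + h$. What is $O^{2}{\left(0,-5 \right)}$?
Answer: $400$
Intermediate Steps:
$O{\left(h,r \right)} = 20 - 5 h$ ($O{\left(h,r \right)} = - 5 \left(-4 + h\right) = 20 - 5 h$)
$O^{2}{\left(0,-5 \right)} = \left(20 - 0\right)^{2} = \left(20 + 0\right)^{2} = 20^{2} = 400$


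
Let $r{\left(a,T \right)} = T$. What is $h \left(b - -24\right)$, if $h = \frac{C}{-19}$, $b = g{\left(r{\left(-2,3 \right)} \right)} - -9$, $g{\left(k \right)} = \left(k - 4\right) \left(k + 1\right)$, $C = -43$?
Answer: $\frac{1247}{19} \approx 65.632$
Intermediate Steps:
$g{\left(k \right)} = \left(1 + k\right) \left(-4 + k\right)$ ($g{\left(k \right)} = \left(-4 + k\right) \left(1 + k\right) = \left(1 + k\right) \left(-4 + k\right)$)
$b = 5$ ($b = \left(-4 + 3^{2} - 9\right) - -9 = \left(-4 + 9 - 9\right) + 9 = -4 + 9 = 5$)
$h = \frac{43}{19}$ ($h = - \frac{43}{-19} = \left(-43\right) \left(- \frac{1}{19}\right) = \frac{43}{19} \approx 2.2632$)
$h \left(b - -24\right) = \frac{43 \left(5 - -24\right)}{19} = \frac{43 \left(5 + 24\right)}{19} = \frac{43}{19} \cdot 29 = \frac{1247}{19}$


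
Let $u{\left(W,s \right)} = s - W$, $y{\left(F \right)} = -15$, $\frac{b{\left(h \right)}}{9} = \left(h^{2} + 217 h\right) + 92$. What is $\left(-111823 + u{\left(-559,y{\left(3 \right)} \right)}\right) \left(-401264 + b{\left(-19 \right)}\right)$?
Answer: $48327802026$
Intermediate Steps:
$b{\left(h \right)} = 828 + 9 h^{2} + 1953 h$ ($b{\left(h \right)} = 9 \left(\left(h^{2} + 217 h\right) + 92\right) = 9 \left(92 + h^{2} + 217 h\right) = 828 + 9 h^{2} + 1953 h$)
$\left(-111823 + u{\left(-559,y{\left(3 \right)} \right)}\right) \left(-401264 + b{\left(-19 \right)}\right) = \left(-111823 - -544\right) \left(-401264 + \left(828 + 9 \left(-19\right)^{2} + 1953 \left(-19\right)\right)\right) = \left(-111823 + \left(-15 + 559\right)\right) \left(-401264 + \left(828 + 9 \cdot 361 - 37107\right)\right) = \left(-111823 + 544\right) \left(-401264 + \left(828 + 3249 - 37107\right)\right) = - 111279 \left(-401264 - 33030\right) = \left(-111279\right) \left(-434294\right) = 48327802026$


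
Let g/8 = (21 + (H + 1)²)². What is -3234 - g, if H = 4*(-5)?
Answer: -1170626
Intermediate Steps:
H = -20
g = 1167392 (g = 8*(21 + (-20 + 1)²)² = 8*(21 + (-19)²)² = 8*(21 + 361)² = 8*382² = 8*145924 = 1167392)
-3234 - g = -3234 - 1*1167392 = -3234 - 1167392 = -1170626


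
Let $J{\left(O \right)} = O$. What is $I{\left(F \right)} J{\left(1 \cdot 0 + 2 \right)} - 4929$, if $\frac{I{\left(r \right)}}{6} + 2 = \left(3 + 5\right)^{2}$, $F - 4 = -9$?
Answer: $-4185$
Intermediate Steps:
$F = -5$ ($F = 4 - 9 = -5$)
$I{\left(r \right)} = 372$ ($I{\left(r \right)} = -12 + 6 \left(3 + 5\right)^{2} = -12 + 6 \cdot 8^{2} = -12 + 6 \cdot 64 = -12 + 384 = 372$)
$I{\left(F \right)} J{\left(1 \cdot 0 + 2 \right)} - 4929 = 372 \left(1 \cdot 0 + 2\right) - 4929 = 372 \left(0 + 2\right) - 4929 = 372 \cdot 2 - 4929 = 744 - 4929 = -4185$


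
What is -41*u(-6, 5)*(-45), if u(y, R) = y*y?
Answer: 66420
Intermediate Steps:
u(y, R) = y²
-41*u(-6, 5)*(-45) = -41*(-6)²*(-45) = -41*36*(-45) = -1476*(-45) = 66420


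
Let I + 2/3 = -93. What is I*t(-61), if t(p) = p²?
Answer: -1045601/3 ≈ -3.4853e+5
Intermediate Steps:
I = -281/3 (I = -⅔ - 93 = -281/3 ≈ -93.667)
I*t(-61) = -281/3*(-61)² = -281/3*3721 = -1045601/3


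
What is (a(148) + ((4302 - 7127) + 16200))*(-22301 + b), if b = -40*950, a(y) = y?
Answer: -815450423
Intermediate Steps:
b = -38000
(a(148) + ((4302 - 7127) + 16200))*(-22301 + b) = (148 + ((4302 - 7127) + 16200))*(-22301 - 38000) = (148 + (-2825 + 16200))*(-60301) = (148 + 13375)*(-60301) = 13523*(-60301) = -815450423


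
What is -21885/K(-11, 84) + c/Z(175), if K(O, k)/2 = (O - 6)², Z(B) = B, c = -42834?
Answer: -28587927/101150 ≈ -282.63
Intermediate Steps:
K(O, k) = 2*(-6 + O)² (K(O, k) = 2*(O - 6)² = 2*(-6 + O)²)
-21885/K(-11, 84) + c/Z(175) = -21885*1/(2*(-6 - 11)²) - 42834/175 = -21885/(2*(-17)²) - 42834*1/175 = -21885/(2*289) - 42834/175 = -21885/578 - 42834/175 = -28587927/101150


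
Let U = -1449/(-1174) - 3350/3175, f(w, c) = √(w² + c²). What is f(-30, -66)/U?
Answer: 894588*√146/26707 ≈ 404.74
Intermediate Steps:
f(w, c) = √(c² + w²)
U = 26707/149098 (U = -1449*(-1/1174) - 3350*1/3175 = 1449/1174 - 134/127 = 26707/149098 ≈ 0.17912)
f(-30, -66)/U = √((-66)² + (-30)²)/(26707/149098) = √(4356 + 900)*(149098/26707) = √5256*(149098/26707) = (6*√146)*(149098/26707) = 894588*√146/26707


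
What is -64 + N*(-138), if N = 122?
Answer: -16900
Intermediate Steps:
-64 + N*(-138) = -64 + 122*(-138) = -64 - 16836 = -16900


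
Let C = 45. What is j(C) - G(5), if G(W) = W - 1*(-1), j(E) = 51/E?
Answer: -73/15 ≈ -4.8667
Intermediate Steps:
G(W) = 1 + W (G(W) = W + 1 = 1 + W)
j(C) - G(5) = 51/45 - (1 + 5) = 51*(1/45) - 1*6 = 17/15 - 6 = -73/15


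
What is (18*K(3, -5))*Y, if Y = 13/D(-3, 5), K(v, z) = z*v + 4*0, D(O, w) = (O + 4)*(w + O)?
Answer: -1755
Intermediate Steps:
D(O, w) = (4 + O)*(O + w)
K(v, z) = v*z (K(v, z) = v*z + 0 = v*z)
Y = 13/2 (Y = 13/((-3)**2 + 4*(-3) + 4*5 - 3*5) = 13/(9 - 12 + 20 - 15) = 13/2 ≈ 6.5000)
(18*K(3, -5))*Y = (18*(3*(-5)))*(13/2) = (18*(-15))*(13/2) = -270*13/2 = -1755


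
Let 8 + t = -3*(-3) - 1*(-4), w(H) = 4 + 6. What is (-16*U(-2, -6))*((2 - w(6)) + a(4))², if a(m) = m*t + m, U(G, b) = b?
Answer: 24576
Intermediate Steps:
w(H) = 10
t = 5 (t = -8 + (-3*(-3) - 1*(-4)) = -8 + (9 + 4) = -8 + 13 = 5)
a(m) = 6*m (a(m) = m*5 + m = 5*m + m = 6*m)
(-16*U(-2, -6))*((2 - w(6)) + a(4))² = (-16*(-6))*((2 - 1*10) + 6*4)² = 96*((2 - 10) + 24)² = 96*(-8 + 24)² = 96*16² = 96*256 = 24576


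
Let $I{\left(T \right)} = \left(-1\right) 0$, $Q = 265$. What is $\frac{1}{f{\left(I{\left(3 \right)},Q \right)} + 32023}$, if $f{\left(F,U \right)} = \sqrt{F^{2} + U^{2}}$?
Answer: $\frac{1}{32288} \approx 3.0971 \cdot 10^{-5}$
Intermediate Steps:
$I{\left(T \right)} = 0$
$\frac{1}{f{\left(I{\left(3 \right)},Q \right)} + 32023} = \frac{1}{\sqrt{0^{2} + 265^{2}} + 32023} = \frac{1}{\sqrt{0 + 70225} + 32023} = \frac{1}{\sqrt{70225} + 32023} = \frac{1}{265 + 32023} = \frac{1}{32288}$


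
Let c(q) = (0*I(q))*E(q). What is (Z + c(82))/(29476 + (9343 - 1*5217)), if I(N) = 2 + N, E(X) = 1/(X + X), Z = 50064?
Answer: 25032/16801 ≈ 1.4899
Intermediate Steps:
E(X) = 1/(2*X)
c(q) = 0 (c(q) = (0*(2 + q))*(1/(2*q)) = 0*(1/(2*q)) = 0)
(Z + c(82))/(29476 + (9343 - 1*5217)) = (50064 + 0)/(29476 + (9343 - 1*5217)) = 50064/(29476 + (9343 - 5217)) = 50064/(29476 + 4126) = 50064/33602 = 50064*(1/33602) = 25032/16801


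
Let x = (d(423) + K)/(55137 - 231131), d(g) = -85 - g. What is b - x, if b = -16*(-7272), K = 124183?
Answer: 20477377563/175994 ≈ 1.1635e+5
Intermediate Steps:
x = -123675/175994 (x = ((-85 - 1*423) + 124183)/(55137 - 231131) = ((-85 - 423) + 124183)/(-175994) = (-508 + 124183)*(-1/175994) = 123675*(-1/175994) = -123675/175994 ≈ -0.70272)
b = 116352
b - x = 116352 - 1*(-123675/175994) = 116352 + 123675/175994 = 20477377563/175994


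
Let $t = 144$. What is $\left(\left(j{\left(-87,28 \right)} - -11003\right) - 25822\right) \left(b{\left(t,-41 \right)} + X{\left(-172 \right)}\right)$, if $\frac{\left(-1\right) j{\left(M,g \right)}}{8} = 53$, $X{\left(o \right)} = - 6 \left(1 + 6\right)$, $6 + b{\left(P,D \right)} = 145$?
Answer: $-1478571$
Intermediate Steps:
$b{\left(P,D \right)} = 139$ ($b{\left(P,D \right)} = -6 + 145 = 139$)
$X{\left(o \right)} = -42$ ($X{\left(o \right)} = \left(-6\right) 7 = -42$)
$j{\left(M,g \right)} = -424$ ($j{\left(M,g \right)} = \left(-8\right) 53 = -424$)
$\left(\left(j{\left(-87,28 \right)} - -11003\right) - 25822\right) \left(b{\left(t,-41 \right)} + X{\left(-172 \right)}\right) = \left(\left(-424 - -11003\right) - 25822\right) \left(139 - 42\right) = \left(\left(-424 + 11003\right) - 25822\right) 97 = \left(10579 - 25822\right) 97 = \left(-15243\right) 97 = -1478571$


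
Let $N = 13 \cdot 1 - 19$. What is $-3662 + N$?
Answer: $-3668$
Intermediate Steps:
$N = -6$ ($N = 13 - 19 = -6$)
$-3662 + N = -3662 - 6 = -3668$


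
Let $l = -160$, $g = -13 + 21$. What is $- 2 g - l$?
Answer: $144$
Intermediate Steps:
$g = 8$
$- 2 g - l = \left(-2\right) 8 - -160 = -16 + 160 = 144$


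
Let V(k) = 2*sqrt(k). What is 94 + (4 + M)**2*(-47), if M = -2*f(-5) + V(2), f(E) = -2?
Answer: -3290 - 1504*sqrt(2) ≈ -5417.0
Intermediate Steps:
M = 4 + 2*sqrt(2) (M = -2*(-2) + 2*sqrt(2) = 4 + 2*sqrt(2) ≈ 6.8284)
94 + (4 + M)**2*(-47) = 94 + (4 + (4 + 2*sqrt(2)))**2*(-47) = 94 + (8 + 2*sqrt(2))**2*(-47) = 94 - 47*(8 + 2*sqrt(2))**2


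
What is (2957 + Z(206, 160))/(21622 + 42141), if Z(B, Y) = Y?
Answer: 3117/63763 ≈ 0.048884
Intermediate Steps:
(2957 + Z(206, 160))/(21622 + 42141) = (2957 + 160)/(21622 + 42141) = 3117/63763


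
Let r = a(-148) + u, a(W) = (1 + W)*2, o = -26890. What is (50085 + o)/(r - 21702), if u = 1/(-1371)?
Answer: -31800345/30156517 ≈ -1.0545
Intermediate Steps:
u = -1/1371 ≈ -0.00072939
a(W) = 2 + 2*W
r = -403075/1371 (r = (2 + 2*(-148)) - 1/1371 = (2 - 296) - 1/1371 = -294 - 1/1371 = -403075/1371 ≈ -294.00)
(50085 + o)/(r - 21702) = (50085 - 26890)/(-403075/1371 - 21702) = 23195/(-30156517/1371) = 23195*(-1371/30156517) = -31800345/30156517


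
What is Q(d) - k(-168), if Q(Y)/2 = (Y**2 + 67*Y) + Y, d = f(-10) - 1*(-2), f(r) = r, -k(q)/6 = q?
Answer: -1968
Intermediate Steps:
k(q) = -6*q
d = -8 (d = -10 - 1*(-2) = -10 + 2 = -8)
Q(Y) = 2*Y**2 + 136*Y (Q(Y) = 2*((Y**2 + 67*Y) + Y) = 2*(Y**2 + 68*Y) = 2*Y**2 + 136*Y)
Q(d) - k(-168) = 2*(-8)*(68 - 8) - (-6)*(-168) = 2*(-8)*60 - 1*1008 = -960 - 1008 = -1968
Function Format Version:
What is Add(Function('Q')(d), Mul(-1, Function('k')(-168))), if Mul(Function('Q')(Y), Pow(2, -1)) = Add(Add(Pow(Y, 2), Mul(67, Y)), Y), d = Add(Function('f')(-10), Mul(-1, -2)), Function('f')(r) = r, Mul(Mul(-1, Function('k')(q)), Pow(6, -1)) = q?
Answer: -1968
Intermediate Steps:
Function('k')(q) = Mul(-6, q)
d = -8 (d = Add(-10, Mul(-1, -2)) = Add(-10, 2) = -8)
Function('Q')(Y) = Add(Mul(2, Pow(Y, 2)), Mul(136, Y)) (Function('Q')(Y) = Mul(2, Add(Add(Pow(Y, 2), Mul(67, Y)), Y)) = Mul(2, Add(Pow(Y, 2), Mul(68, Y))) = Add(Mul(2, Pow(Y, 2)), Mul(136, Y)))
Add(Function('Q')(d), Mul(-1, Function('k')(-168))) = Add(Mul(2, -8, Add(68, -8)), Mul(-1, Mul(-6, -168))) = Add(Mul(2, -8, 60), Mul(-1, 1008)) = Add(-960, -1008) = -1968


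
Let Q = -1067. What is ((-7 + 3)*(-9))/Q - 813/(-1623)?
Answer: 269681/577247 ≈ 0.46718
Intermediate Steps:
((-7 + 3)*(-9))/Q - 813/(-1623) = ((-7 + 3)*(-9))/(-1067) - 813/(-1623) = -4*(-9)*(-1/1067) - 813*(-1/1623) = 36*(-1/1067) + 271/541 = -36/1067 + 271/541 = 269681/577247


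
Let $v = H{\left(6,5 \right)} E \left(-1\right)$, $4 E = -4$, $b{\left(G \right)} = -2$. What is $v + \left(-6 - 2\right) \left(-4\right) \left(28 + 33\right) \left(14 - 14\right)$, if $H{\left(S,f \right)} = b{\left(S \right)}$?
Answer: $-2$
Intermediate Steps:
$H{\left(S,f \right)} = -2$
$E = -1$ ($E = \frac{1}{4} \left(-4\right) = -1$)
$v = -2$ ($v = \left(-2\right) \left(-1\right) \left(-1\right) = 2 \left(-1\right) = -2$)
$v + \left(-6 - 2\right) \left(-4\right) \left(28 + 33\right) \left(14 - 14\right) = -2 + \left(-6 - 2\right) \left(-4\right) \left(28 + 33\right) \left(14 - 14\right) = -2 + \left(-8\right) \left(-4\right) 61 \cdot 0 = -2 + 32 \cdot 0 = -2 + 0 = -2$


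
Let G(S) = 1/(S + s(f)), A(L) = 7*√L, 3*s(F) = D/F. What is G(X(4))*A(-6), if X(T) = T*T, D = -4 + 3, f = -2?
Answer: 42*I*√6/97 ≈ 1.0606*I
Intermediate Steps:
D = -1
s(F) = -1/(3*F) (s(F) = (-1/F)/3 = -1/(3*F))
X(T) = T²
G(S) = 1/(⅙ + S) (G(S) = 1/(S - ⅓/(-2)) = 1/(S - ⅓*(-½)) = 1/(S + ⅙) = 1/(⅙ + S))
G(X(4))*A(-6) = (6/(1 + 6*4²))*(7*√(-6)) = (6/(1 + 6*16))*(7*(I*√6)) = (6/(1 + 96))*(7*I*√6) = (6/97)*(7*I*√6) = (6*(1/97))*(7*I*√6) = 6*(7*I*√6)/97 = 42*I*√6/97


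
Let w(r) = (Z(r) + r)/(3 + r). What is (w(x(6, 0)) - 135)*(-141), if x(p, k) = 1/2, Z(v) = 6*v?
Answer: 18894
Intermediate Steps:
x(p, k) = ½ (x(p, k) = 1*(½) = ½)
w(r) = 7*r/(3 + r) (w(r) = (6*r + r)/(3 + r) = (7*r)/(3 + r) = 7*r/(3 + r))
(w(x(6, 0)) - 135)*(-141) = (7*(½)/(3 + ½) - 135)*(-141) = (7*(½)/(7/2) - 135)*(-141) = (7*(½)*(2/7) - 135)*(-141) = (1 - 135)*(-141) = -134*(-141) = 18894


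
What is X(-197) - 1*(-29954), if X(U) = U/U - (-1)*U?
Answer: 29758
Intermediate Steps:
X(U) = 1 + U
X(-197) - 1*(-29954) = (1 - 197) - 1*(-29954) = -196 + 29954 = 29758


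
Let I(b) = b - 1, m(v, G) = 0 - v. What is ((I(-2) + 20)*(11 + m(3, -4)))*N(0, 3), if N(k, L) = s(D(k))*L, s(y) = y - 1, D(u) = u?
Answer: -408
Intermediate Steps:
s(y) = -1 + y
m(v, G) = -v
N(k, L) = L*(-1 + k) (N(k, L) = (-1 + k)*L = L*(-1 + k))
I(b) = -1 + b
((I(-2) + 20)*(11 + m(3, -4)))*N(0, 3) = (((-1 - 2) + 20)*(11 - 1*3))*(3*(-1 + 0)) = ((-3 + 20)*(11 - 3))*(3*(-1)) = (17*8)*(-3) = 136*(-3) = -408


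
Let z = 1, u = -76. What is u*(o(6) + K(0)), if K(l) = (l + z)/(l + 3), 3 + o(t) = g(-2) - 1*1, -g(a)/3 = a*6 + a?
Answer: -8740/3 ≈ -2913.3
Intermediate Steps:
g(a) = -21*a (g(a) = -3*(a*6 + a) = -3*(6*a + a) = -21*a)
o(t) = 38 (o(t) = -3 + (-21*(-2) - 1*1) = -3 + (42 - 1) = -3 + 41 = 38)
K(l) = (1 + l)/(3 + l) (K(l) = (l + 1)/(l + 3) = (1 + l)/(3 + l))
u*(o(6) + K(0)) = -76*(38 + (1 + 0)/(3 + 0)) = -76*(38 + 1/3) = -76*(38 + (⅓)*1) = -76*(38 + ⅓) = -76*115/3 = -8740/3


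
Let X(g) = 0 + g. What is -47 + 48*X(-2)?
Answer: -143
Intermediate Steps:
X(g) = g
-47 + 48*X(-2) = -47 + 48*(-2) = -47 - 96 = -143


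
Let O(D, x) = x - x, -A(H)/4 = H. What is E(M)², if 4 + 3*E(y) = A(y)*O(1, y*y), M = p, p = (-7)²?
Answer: 16/9 ≈ 1.7778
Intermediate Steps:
A(H) = -4*H
p = 49
O(D, x) = 0
M = 49
E(y) = -4/3 (E(y) = -4/3 + (-4*y*0)/3 = -4/3 + (⅓)*0 = -4/3 + 0 = -4/3)
E(M)² = (-4/3)² = 16/9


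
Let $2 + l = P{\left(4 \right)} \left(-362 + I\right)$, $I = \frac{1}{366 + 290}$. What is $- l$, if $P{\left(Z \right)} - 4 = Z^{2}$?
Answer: $\frac{1187683}{164} \approx 7242.0$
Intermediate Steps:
$I = \frac{1}{656} \approx 0.0015244$
$P{\left(Z \right)} = 4 + Z^{2}$
$l = - \frac{1187683}{164}$ ($l = -2 + \left(4 + 4^{2}\right) \left(-362 + \frac{1}{656}\right) = -2 + \left(4 + 16\right) \left(- \frac{237471}{656}\right) = -2 + 20 \left(- \frac{237471}{656}\right) = -2 - \frac{1187355}{164} = - \frac{1187683}{164} \approx -7242.0$)
$- l = \left(-1\right) \left(- \frac{1187683}{164}\right) = \frac{1187683}{164}$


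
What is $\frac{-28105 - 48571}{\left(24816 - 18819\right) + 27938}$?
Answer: $- \frac{76676}{33935} \approx -2.2595$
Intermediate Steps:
$\frac{-28105 - 48571}{\left(24816 - 18819\right) + 27938} = - \frac{76676}{\left(24816 - 18819\right) + 27938} = - \frac{76676}{5997 + 27938} = - \frac{76676}{33935}$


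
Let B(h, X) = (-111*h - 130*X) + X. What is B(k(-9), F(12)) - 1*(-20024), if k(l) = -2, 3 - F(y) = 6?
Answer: 20633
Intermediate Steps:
F(y) = -3 (F(y) = 3 - 1*6 = 3 - 6 = -3)
B(h, X) = -129*X - 111*h (B(h, X) = (-130*X - 111*h) + X = -129*X - 111*h)
B(k(-9), F(12)) - 1*(-20024) = (-129*(-3) - 111*(-2)) - 1*(-20024) = (387 + 222) + 20024 = 609 + 20024 = 20633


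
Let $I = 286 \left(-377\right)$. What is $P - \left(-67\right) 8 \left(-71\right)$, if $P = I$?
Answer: $-145878$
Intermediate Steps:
$I = -107822$
$P = -107822$
$P - \left(-67\right) 8 \left(-71\right) = -107822 - \left(-67\right) 8 \left(-71\right) = -107822 - \left(-536\right) \left(-71\right) = -107822 - 38056 = -145878$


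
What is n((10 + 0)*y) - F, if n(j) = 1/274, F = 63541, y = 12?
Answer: -17410233/274 ≈ -63541.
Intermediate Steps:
n(j) = 1/274
n((10 + 0)*y) - F = 1/274 - 1*63541 = 1/274 - 63541 = -17410233/274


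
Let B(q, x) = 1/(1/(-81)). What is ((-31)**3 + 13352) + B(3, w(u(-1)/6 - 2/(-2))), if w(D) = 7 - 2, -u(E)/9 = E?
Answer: -16520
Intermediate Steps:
u(E) = -9*E
w(D) = 5
B(q, x) = -81 (B(q, x) = 1/(-1/81) = -81)
((-31)**3 + 13352) + B(3, w(u(-1)/6 - 2/(-2))) = ((-31)**3 + 13352) - 81 = (-29791 + 13352) - 81 = -16439 - 81 = -16520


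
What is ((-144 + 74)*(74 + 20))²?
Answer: 43296400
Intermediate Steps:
((-144 + 74)*(74 + 20))² = (-70*94)² = (-6580)² = 43296400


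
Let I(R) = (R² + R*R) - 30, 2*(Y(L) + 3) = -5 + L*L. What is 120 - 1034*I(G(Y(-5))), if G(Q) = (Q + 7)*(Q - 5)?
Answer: -1590172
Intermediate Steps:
Y(L) = -11/2 + L²/2 (Y(L) = -3 + (-5 + L*L)/2 = -3 + (-5 + L²)/2 = -3 + (-5/2 + L²/2) = -11/2 + L²/2)
G(Q) = (-5 + Q)*(7 + Q) (G(Q) = (7 + Q)*(-5 + Q) = (-5 + Q)*(7 + Q))
I(R) = -30 + 2*R² (I(R) = (R² + R²) - 30 = 2*R² - 30 = -30 + 2*R²)
120 - 1034*I(G(Y(-5))) = 120 - 1034*(-30 + 2*(-35 + (-11/2 + (½)*(-5)²)² + 2*(-11/2 + (½)*(-5)²))²) = 120 - 1034*(-30 + 2*(-35 + (-11/2 + (½)*25)² + 2*(-11/2 + (½)*25))²) = 120 - 1034*(-30 + 2*(-35 + (-11/2 + 25/2)² + 2*(-11/2 + 25/2))²) = 120 - 1034*(-30 + 2*(-35 + 7² + 2*7)²) = 120 - 1034*(-30 + 2*(-35 + 49 + 14)²) = 120 - 1034*(-30 + 2*28²) = 120 - 1034*(-30 + 2*784) = 120 - 1034*(-30 + 1568) = 120 - 1034*1538 = 120 - 1590292 = -1590172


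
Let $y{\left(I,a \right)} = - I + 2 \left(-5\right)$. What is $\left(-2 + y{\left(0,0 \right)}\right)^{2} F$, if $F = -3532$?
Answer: $-508608$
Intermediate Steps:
$y{\left(I,a \right)} = -10 - I$ ($y{\left(I,a \right)} = - I - 10 = -10 - I$)
$\left(-2 + y{\left(0,0 \right)}\right)^{2} F = \left(-2 - 10\right)^{2} \left(-3532\right) = \left(-12\right)^{2} \left(-3532\right) = 144 \left(-3532\right) = -508608$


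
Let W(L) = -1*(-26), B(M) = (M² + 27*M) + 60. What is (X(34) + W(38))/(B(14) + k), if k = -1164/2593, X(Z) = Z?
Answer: 77790/821399 ≈ 0.094704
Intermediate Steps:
B(M) = 60 + M² + 27*M
W(L) = 26
k = -1164/2593 (k = -1164*1/2593 = -1164/2593 ≈ -0.44890)
(X(34) + W(38))/(B(14) + k) = (34 + 26)/((60 + 14² + 27*14) - 1164/2593) = 60/((60 + 196 + 378) - 1164/2593) = 60/(634 - 1164/2593) = 60/(1642798/2593) = 60*(2593/1642798) = 77790/821399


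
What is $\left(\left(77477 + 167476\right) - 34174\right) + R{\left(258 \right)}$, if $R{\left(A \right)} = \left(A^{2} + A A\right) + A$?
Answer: $344165$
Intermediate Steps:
$R{\left(A \right)} = A + 2 A^{2}$ ($R{\left(A \right)} = \left(A^{2} + A^{2}\right) + A = 2 A^{2} + A = A + 2 A^{2}$)
$\left(\left(77477 + 167476\right) - 34174\right) + R{\left(258 \right)} = \left(\left(77477 + 167476\right) - 34174\right) + 258 \left(1 + 2 \cdot 258\right) = \left(244953 - 34174\right) + 258 \left(1 + 516\right) = 210779 + 258 \cdot 517 = 210779 + 133386 = 344165$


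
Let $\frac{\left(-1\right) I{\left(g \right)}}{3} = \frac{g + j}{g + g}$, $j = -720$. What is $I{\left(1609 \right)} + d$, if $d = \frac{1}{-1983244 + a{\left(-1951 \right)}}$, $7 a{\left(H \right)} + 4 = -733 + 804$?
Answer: $- \frac{37025026073}{44674338738} \approx -0.82878$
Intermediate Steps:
$a{\left(H \right)} = \frac{67}{7}$ ($a{\left(H \right)} = - \frac{4}{7} + \frac{-733 + 804}{7} = - \frac{4}{7} + \frac{1}{7} \cdot 71 = - \frac{4}{7} + \frac{71}{7} = \frac{67}{7}$)
$d = - \frac{7}{13882641}$ ($d = \frac{1}{-1983244 + \frac{67}{7}} = \frac{1}{- \frac{13882641}{7}} = - \frac{7}{13882641} \approx -5.0423 \cdot 10^{-7}$)
$I{\left(g \right)} = - \frac{3 \left(-720 + g\right)}{2 g}$ ($I{\left(g \right)} = - 3 \frac{g - 720}{g + g} = - 3 \frac{-720 + g}{2 g} = - \frac{3 \left(-720 + g\right)}{2 g}$)
$I{\left(1609 \right)} + d = \left(- \frac{3}{2} + \frac{1080}{1609}\right) - \frac{7}{13882641} = - \frac{2667}{3218} - \frac{7}{13882641} = - \frac{37025026073}{44674338738}$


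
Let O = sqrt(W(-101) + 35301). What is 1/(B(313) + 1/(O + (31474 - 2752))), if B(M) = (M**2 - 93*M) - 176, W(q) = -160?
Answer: 56658677762534/3891544625414627105 + sqrt(35141)/3891544625414627105 ≈ 1.4559e-5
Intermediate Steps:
B(M) = -176 + M**2 - 93*M
O = sqrt(35141) (O = sqrt(-160 + 35301) = sqrt(35141) ≈ 187.46)
1/(B(313) + 1/(O + (31474 - 2752))) = 1/((-176 + 313**2 - 93*313) + 1/(sqrt(35141) + (31474 - 2752))) = 1/((-176 + 97969 - 29109) + 1/(sqrt(35141) + 28722)) = 1/(68684 + 1/(28722 + sqrt(35141)))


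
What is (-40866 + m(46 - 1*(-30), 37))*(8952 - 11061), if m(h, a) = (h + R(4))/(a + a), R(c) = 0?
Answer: 86184228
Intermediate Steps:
m(h, a) = h/(2*a) (m(h, a) = (h + 0)/(a + a) = h/((2*a)) = h*(1/(2*a)) = h/(2*a))
(-40866 + m(46 - 1*(-30), 37))*(8952 - 11061) = (-40866 + (1/2)*(46 - 1*(-30))/37)*(8952 - 11061) = (-40866 + (1/2)*(46 + 30)*(1/37))*(-2109) = (-40866 + (1/2)*76*(1/37))*(-2109) = (-40866 + 38/37)*(-2109) = -1512004/37*(-2109) = 86184228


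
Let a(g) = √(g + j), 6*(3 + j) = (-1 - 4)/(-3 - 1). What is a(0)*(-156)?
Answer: -13*I*√402 ≈ -260.65*I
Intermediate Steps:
j = -67/24 (j = -3 + ((-1 - 4)/(-3 - 1))/6 = -3 + (-5/(-4))/6 = -3 + (-5*(-¼))/6 = -3 + (⅙)*(5/4) = -3 + 5/24 = -67/24 ≈ -2.7917)
a(g) = √(-67/24 + g) (a(g) = √(g - 67/24) = √(-67/24 + g))
a(0)*(-156) = (√(-402 + 144*0)/12)*(-156) = (√(-402 + 0)/12)*(-156) = (√(-402)/12)*(-156) = ((I*√402)/12)*(-156) = (I*√402/12)*(-156) = -13*I*√402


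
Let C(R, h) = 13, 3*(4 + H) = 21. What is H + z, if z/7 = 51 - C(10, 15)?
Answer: 269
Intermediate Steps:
H = 3 (H = -4 + (⅓)*21 = -4 + 7 = 3)
z = 266 (z = 7*(51 - 1*13) = 7*(51 - 13) = 7*38 = 266)
H + z = 3 + 266 = 269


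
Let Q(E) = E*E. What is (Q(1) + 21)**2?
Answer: 484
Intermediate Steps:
Q(E) = E**2
(Q(1) + 21)**2 = (1**2 + 21)**2 = (1 + 21)**2 = 22**2 = 484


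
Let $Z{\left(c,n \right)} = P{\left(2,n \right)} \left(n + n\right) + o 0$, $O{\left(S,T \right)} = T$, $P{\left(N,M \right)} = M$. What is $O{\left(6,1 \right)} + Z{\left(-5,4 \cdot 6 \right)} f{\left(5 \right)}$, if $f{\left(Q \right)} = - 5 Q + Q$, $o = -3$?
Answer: $-23039$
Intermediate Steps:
$f{\left(Q \right)} = - 4 Q$
$Z{\left(c,n \right)} = 2 n^{2}$ ($Z{\left(c,n \right)} = n \left(n + n\right) - 0 = n 2 n + 0 = 2 n^{2} + 0 = 2 n^{2}$)
$O{\left(6,1 \right)} + Z{\left(-5,4 \cdot 6 \right)} f{\left(5 \right)} = 1 + 2 \left(4 \cdot 6\right)^{2} \left(\left(-4\right) 5\right) = 1 + 2 \cdot 24^{2} \left(-20\right) = 1 + 2 \cdot 576 \left(-20\right) = 1 + 1152 \left(-20\right) = 1 - 23040 = -23039$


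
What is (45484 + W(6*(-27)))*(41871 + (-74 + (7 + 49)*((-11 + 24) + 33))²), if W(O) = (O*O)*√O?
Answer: 286634482500 + 1488477667500*I*√2 ≈ 2.8663e+11 + 2.105e+12*I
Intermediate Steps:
W(O) = O^(5/2) (W(O) = O²*√O = O^(5/2))
(45484 + W(6*(-27)))*(41871 + (-74 + (7 + 49)*((-11 + 24) + 33))²) = (45484 + (6*(-27))^(5/2))*(41871 + (-74 + (7 + 49)*((-11 + 24) + 33))²) = (45484 + (-162)^(5/2))*(41871 + (-74 + 56*(13 + 33))²) = (45484 + 236196*I*√2)*(41871 + (-74 + 56*46)²) = (45484 + 236196*I*√2)*(41871 + (-74 + 2576)²) = (45484 + 236196*I*√2)*(41871 + 2502²) = (45484 + 236196*I*√2)*(41871 + 6260004) = (45484 + 236196*I*√2)*6301875 = 286634482500 + 1488477667500*I*√2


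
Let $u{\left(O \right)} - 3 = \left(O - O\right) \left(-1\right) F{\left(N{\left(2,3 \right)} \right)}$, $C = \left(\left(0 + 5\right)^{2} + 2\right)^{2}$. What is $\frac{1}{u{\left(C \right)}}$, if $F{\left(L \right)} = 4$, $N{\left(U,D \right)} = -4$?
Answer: $\frac{1}{3} \approx 0.33333$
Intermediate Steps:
$C = 729$ ($C = \left(5^{2} + 2\right)^{2} = \left(25 + 2\right)^{2} = 27^{2} = 729$)
$u{\left(O \right)} = 3$ ($u{\left(O \right)} = 3 + \left(O - O\right) \left(-1\right) 4 = 3 + 0 \left(-1\right) 4 = 3 + 0 \cdot 4 = 3 + 0 = 3$)
$\frac{1}{u{\left(C \right)}} = \frac{1}{3}$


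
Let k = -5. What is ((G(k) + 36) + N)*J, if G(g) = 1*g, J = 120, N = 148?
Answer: 21480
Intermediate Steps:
G(g) = g
((G(k) + 36) + N)*J = ((-5 + 36) + 148)*120 = (31 + 148)*120 = 179*120 = 21480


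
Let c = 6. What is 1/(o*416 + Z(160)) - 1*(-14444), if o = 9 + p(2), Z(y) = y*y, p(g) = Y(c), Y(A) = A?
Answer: 459896961/31840 ≈ 14444.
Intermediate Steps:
p(g) = 6
Z(y) = y**2
o = 15 (o = 9 + 6 = 15)
1/(o*416 + Z(160)) - 1*(-14444) = 1/(15*416 + 160**2) - 1*(-14444) = 1/(6240 + 25600) + 14444 = 1/31840 + 14444 = 459896961/31840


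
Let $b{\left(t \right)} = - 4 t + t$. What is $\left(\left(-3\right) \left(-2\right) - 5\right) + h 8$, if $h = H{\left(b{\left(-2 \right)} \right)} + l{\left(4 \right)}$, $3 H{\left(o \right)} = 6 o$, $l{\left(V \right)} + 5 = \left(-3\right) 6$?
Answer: $-87$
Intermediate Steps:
$b{\left(t \right)} = - 3 t$
$l{\left(V \right)} = -23$ ($l{\left(V \right)} = -5 - 18 = -23$)
$H{\left(o \right)} = 2 o$ ($H{\left(o \right)} = \frac{6 o}{3} = 2 o$)
$h = -11$ ($h = 2 \left(\left(-3\right) \left(-2\right)\right) - 23 = 2 \cdot 6 - 23 = 12 - 23 = -11$)
$\left(\left(-3\right) \left(-2\right) - 5\right) + h 8 = \left(\left(-3\right) \left(-2\right) - 5\right) - 88 = \left(6 - 5\right) - 88 = 1 - 88 = -87$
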